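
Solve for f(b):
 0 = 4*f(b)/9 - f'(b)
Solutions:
 f(b) = C1*exp(4*b/9)


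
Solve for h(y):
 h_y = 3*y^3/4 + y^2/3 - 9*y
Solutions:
 h(y) = C1 + 3*y^4/16 + y^3/9 - 9*y^2/2


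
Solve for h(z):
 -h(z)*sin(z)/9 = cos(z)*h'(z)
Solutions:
 h(z) = C1*cos(z)^(1/9)


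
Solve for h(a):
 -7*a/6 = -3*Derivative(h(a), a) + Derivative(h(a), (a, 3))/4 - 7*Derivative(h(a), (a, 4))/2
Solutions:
 h(a) = C1 + C2*exp(a*((1260*sqrt(635) + 31751)^(-1/3) + 2 + (1260*sqrt(635) + 31751)^(1/3))/84)*sin(sqrt(3)*a*(-(1260*sqrt(635) + 31751)^(1/3) + (1260*sqrt(635) + 31751)^(-1/3))/84) + C3*exp(a*((1260*sqrt(635) + 31751)^(-1/3) + 2 + (1260*sqrt(635) + 31751)^(1/3))/84)*cos(sqrt(3)*a*(-(1260*sqrt(635) + 31751)^(1/3) + (1260*sqrt(635) + 31751)^(-1/3))/84) + C4*exp(a*(-(1260*sqrt(635) + 31751)^(1/3) - 1/(1260*sqrt(635) + 31751)^(1/3) + 1)/42) + 7*a^2/36


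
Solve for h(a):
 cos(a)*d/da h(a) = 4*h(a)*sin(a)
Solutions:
 h(a) = C1/cos(a)^4


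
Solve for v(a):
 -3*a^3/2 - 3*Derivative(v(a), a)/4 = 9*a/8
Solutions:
 v(a) = C1 - a^4/2 - 3*a^2/4


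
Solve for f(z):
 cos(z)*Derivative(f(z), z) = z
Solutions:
 f(z) = C1 + Integral(z/cos(z), z)


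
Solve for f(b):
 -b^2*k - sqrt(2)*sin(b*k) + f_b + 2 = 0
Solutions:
 f(b) = C1 + b^3*k/3 - 2*b - sqrt(2)*cos(b*k)/k


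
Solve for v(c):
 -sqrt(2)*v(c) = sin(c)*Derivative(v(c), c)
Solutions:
 v(c) = C1*(cos(c) + 1)^(sqrt(2)/2)/(cos(c) - 1)^(sqrt(2)/2)


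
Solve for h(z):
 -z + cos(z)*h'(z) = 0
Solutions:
 h(z) = C1 + Integral(z/cos(z), z)


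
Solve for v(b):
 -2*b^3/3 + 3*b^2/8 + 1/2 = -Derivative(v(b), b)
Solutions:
 v(b) = C1 + b^4/6 - b^3/8 - b/2


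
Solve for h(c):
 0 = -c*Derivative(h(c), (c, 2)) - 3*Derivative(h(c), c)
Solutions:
 h(c) = C1 + C2/c^2


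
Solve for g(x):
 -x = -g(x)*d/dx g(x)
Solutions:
 g(x) = -sqrt(C1 + x^2)
 g(x) = sqrt(C1 + x^2)


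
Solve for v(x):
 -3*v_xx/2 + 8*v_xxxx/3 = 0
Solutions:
 v(x) = C1 + C2*x + C3*exp(-3*x/4) + C4*exp(3*x/4)


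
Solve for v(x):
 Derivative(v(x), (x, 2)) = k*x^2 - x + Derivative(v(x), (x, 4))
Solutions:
 v(x) = C1 + C2*x + C3*exp(-x) + C4*exp(x) + k*x^4/12 + k*x^2 - x^3/6


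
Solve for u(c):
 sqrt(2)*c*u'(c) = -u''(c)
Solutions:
 u(c) = C1 + C2*erf(2^(3/4)*c/2)


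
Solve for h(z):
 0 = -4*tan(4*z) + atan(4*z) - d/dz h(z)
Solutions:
 h(z) = C1 + z*atan(4*z) - log(16*z^2 + 1)/8 + log(cos(4*z))


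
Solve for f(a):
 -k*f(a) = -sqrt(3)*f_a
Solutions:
 f(a) = C1*exp(sqrt(3)*a*k/3)


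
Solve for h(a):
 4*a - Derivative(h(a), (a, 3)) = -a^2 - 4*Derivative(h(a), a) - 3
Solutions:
 h(a) = C1 + C2*exp(-2*a) + C3*exp(2*a) - a^3/12 - a^2/2 - 7*a/8


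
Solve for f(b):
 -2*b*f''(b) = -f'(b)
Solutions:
 f(b) = C1 + C2*b^(3/2)


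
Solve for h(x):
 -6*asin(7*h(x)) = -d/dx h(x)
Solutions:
 Integral(1/asin(7*_y), (_y, h(x))) = C1 + 6*x


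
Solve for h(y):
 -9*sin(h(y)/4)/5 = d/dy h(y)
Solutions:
 9*y/5 + 2*log(cos(h(y)/4) - 1) - 2*log(cos(h(y)/4) + 1) = C1


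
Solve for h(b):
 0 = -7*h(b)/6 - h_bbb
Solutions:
 h(b) = C3*exp(-6^(2/3)*7^(1/3)*b/6) + (C1*sin(2^(2/3)*3^(1/6)*7^(1/3)*b/4) + C2*cos(2^(2/3)*3^(1/6)*7^(1/3)*b/4))*exp(6^(2/3)*7^(1/3)*b/12)


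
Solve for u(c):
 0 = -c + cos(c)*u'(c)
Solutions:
 u(c) = C1 + Integral(c/cos(c), c)


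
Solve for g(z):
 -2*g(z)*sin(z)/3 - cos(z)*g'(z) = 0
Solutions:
 g(z) = C1*cos(z)^(2/3)


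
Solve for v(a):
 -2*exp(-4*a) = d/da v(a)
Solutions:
 v(a) = C1 + exp(-4*a)/2


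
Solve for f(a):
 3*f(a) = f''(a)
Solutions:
 f(a) = C1*exp(-sqrt(3)*a) + C2*exp(sqrt(3)*a)


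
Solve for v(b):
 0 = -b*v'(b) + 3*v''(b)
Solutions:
 v(b) = C1 + C2*erfi(sqrt(6)*b/6)


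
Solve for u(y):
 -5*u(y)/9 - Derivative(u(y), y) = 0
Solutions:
 u(y) = C1*exp(-5*y/9)


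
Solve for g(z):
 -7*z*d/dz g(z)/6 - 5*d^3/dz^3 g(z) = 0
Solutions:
 g(z) = C1 + Integral(C2*airyai(-30^(2/3)*7^(1/3)*z/30) + C3*airybi(-30^(2/3)*7^(1/3)*z/30), z)


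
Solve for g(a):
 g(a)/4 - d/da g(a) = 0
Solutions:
 g(a) = C1*exp(a/4)


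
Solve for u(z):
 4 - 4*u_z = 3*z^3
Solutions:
 u(z) = C1 - 3*z^4/16 + z


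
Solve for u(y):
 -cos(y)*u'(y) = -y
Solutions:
 u(y) = C1 + Integral(y/cos(y), y)


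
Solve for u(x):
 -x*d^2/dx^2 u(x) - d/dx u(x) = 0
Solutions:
 u(x) = C1 + C2*log(x)


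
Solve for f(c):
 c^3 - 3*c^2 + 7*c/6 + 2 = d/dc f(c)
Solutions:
 f(c) = C1 + c^4/4 - c^3 + 7*c^2/12 + 2*c


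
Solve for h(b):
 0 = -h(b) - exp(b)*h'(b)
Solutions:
 h(b) = C1*exp(exp(-b))


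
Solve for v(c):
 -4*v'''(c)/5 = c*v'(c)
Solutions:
 v(c) = C1 + Integral(C2*airyai(-10^(1/3)*c/2) + C3*airybi(-10^(1/3)*c/2), c)


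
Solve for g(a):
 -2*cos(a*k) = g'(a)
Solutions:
 g(a) = C1 - 2*sin(a*k)/k


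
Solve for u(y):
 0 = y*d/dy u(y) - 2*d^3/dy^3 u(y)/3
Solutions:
 u(y) = C1 + Integral(C2*airyai(2^(2/3)*3^(1/3)*y/2) + C3*airybi(2^(2/3)*3^(1/3)*y/2), y)


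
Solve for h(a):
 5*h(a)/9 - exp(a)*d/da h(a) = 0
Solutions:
 h(a) = C1*exp(-5*exp(-a)/9)


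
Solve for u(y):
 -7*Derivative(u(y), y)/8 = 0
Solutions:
 u(y) = C1


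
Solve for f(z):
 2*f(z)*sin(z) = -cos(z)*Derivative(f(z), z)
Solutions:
 f(z) = C1*cos(z)^2


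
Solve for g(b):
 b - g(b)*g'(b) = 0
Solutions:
 g(b) = -sqrt(C1 + b^2)
 g(b) = sqrt(C1 + b^2)


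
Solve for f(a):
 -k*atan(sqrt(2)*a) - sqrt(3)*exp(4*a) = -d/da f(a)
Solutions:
 f(a) = C1 + k*(a*atan(sqrt(2)*a) - sqrt(2)*log(2*a^2 + 1)/4) + sqrt(3)*exp(4*a)/4


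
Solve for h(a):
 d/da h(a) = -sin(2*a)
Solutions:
 h(a) = C1 + cos(2*a)/2


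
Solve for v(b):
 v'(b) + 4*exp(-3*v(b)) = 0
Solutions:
 v(b) = log(C1 - 12*b)/3
 v(b) = log((-3^(1/3) - 3^(5/6)*I)*(C1 - 4*b)^(1/3)/2)
 v(b) = log((-3^(1/3) + 3^(5/6)*I)*(C1 - 4*b)^(1/3)/2)


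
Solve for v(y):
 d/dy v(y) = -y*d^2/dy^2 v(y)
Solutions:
 v(y) = C1 + C2*log(y)


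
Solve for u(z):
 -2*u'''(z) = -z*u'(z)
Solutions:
 u(z) = C1 + Integral(C2*airyai(2^(2/3)*z/2) + C3*airybi(2^(2/3)*z/2), z)


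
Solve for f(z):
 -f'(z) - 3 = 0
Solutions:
 f(z) = C1 - 3*z


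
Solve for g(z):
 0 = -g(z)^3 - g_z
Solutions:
 g(z) = -sqrt(2)*sqrt(-1/(C1 - z))/2
 g(z) = sqrt(2)*sqrt(-1/(C1 - z))/2


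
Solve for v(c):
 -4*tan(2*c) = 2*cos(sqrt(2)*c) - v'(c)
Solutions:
 v(c) = C1 - 2*log(cos(2*c)) + sqrt(2)*sin(sqrt(2)*c)


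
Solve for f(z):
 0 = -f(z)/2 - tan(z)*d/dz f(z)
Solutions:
 f(z) = C1/sqrt(sin(z))


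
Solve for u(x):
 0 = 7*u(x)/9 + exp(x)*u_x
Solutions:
 u(x) = C1*exp(7*exp(-x)/9)


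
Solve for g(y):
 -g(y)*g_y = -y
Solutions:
 g(y) = -sqrt(C1 + y^2)
 g(y) = sqrt(C1 + y^2)


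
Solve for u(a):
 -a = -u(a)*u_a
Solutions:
 u(a) = -sqrt(C1 + a^2)
 u(a) = sqrt(C1 + a^2)


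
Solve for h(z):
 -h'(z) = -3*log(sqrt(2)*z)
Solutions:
 h(z) = C1 + 3*z*log(z) - 3*z + 3*z*log(2)/2


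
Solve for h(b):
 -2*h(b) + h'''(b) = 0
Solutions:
 h(b) = C3*exp(2^(1/3)*b) + (C1*sin(2^(1/3)*sqrt(3)*b/2) + C2*cos(2^(1/3)*sqrt(3)*b/2))*exp(-2^(1/3)*b/2)


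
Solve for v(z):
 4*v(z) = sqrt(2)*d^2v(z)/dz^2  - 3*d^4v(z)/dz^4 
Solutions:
 v(z) = (C1*sin(sqrt(2)*3^(3/4)*z*sin(atan(sqrt(23))/2)/3) + C2*cos(sqrt(2)*3^(3/4)*z*sin(atan(sqrt(23))/2)/3))*exp(-sqrt(2)*3^(3/4)*z*cos(atan(sqrt(23))/2)/3) + (C3*sin(sqrt(2)*3^(3/4)*z*sin(atan(sqrt(23))/2)/3) + C4*cos(sqrt(2)*3^(3/4)*z*sin(atan(sqrt(23))/2)/3))*exp(sqrt(2)*3^(3/4)*z*cos(atan(sqrt(23))/2)/3)


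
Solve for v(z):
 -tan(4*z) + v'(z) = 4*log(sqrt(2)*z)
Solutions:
 v(z) = C1 + 4*z*log(z) - 4*z + 2*z*log(2) - log(cos(4*z))/4


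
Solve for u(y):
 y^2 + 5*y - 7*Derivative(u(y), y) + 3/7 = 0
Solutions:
 u(y) = C1 + y^3/21 + 5*y^2/14 + 3*y/49


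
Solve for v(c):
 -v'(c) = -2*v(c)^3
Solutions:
 v(c) = -sqrt(2)*sqrt(-1/(C1 + 2*c))/2
 v(c) = sqrt(2)*sqrt(-1/(C1 + 2*c))/2


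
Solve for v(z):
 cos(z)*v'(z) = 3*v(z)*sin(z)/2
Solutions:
 v(z) = C1/cos(z)^(3/2)


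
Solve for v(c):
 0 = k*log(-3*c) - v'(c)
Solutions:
 v(c) = C1 + c*k*log(-c) + c*k*(-1 + log(3))


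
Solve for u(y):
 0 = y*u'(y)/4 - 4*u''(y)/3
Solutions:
 u(y) = C1 + C2*erfi(sqrt(6)*y/8)


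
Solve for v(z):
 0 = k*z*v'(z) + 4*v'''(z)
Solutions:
 v(z) = C1 + Integral(C2*airyai(2^(1/3)*z*(-k)^(1/3)/2) + C3*airybi(2^(1/3)*z*(-k)^(1/3)/2), z)


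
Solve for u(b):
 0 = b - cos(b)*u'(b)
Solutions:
 u(b) = C1 + Integral(b/cos(b), b)


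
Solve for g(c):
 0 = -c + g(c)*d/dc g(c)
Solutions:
 g(c) = -sqrt(C1 + c^2)
 g(c) = sqrt(C1 + c^2)


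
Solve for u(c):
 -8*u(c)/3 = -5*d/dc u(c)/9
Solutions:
 u(c) = C1*exp(24*c/5)


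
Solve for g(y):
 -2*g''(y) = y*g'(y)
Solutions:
 g(y) = C1 + C2*erf(y/2)


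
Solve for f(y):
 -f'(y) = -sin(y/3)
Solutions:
 f(y) = C1 - 3*cos(y/3)


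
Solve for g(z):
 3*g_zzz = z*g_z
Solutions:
 g(z) = C1 + Integral(C2*airyai(3^(2/3)*z/3) + C3*airybi(3^(2/3)*z/3), z)


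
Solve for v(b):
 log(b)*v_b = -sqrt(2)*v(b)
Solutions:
 v(b) = C1*exp(-sqrt(2)*li(b))


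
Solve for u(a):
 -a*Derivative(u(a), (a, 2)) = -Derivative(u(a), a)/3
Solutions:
 u(a) = C1 + C2*a^(4/3)


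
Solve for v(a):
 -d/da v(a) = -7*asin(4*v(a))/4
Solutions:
 Integral(1/asin(4*_y), (_y, v(a))) = C1 + 7*a/4


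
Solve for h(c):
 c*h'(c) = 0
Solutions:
 h(c) = C1


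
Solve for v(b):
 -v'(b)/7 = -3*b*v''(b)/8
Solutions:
 v(b) = C1 + C2*b^(29/21)


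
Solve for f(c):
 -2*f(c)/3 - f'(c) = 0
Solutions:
 f(c) = C1*exp(-2*c/3)


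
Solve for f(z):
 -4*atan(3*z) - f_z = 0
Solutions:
 f(z) = C1 - 4*z*atan(3*z) + 2*log(9*z^2 + 1)/3


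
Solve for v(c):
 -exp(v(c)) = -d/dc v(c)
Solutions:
 v(c) = log(-1/(C1 + c))


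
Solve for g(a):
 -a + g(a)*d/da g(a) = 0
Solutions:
 g(a) = -sqrt(C1 + a^2)
 g(a) = sqrt(C1 + a^2)


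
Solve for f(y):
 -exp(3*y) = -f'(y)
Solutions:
 f(y) = C1 + exp(3*y)/3


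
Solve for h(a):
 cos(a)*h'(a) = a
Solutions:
 h(a) = C1 + Integral(a/cos(a), a)


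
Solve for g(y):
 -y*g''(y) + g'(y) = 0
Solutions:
 g(y) = C1 + C2*y^2


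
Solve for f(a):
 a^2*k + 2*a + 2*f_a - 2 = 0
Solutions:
 f(a) = C1 - a^3*k/6 - a^2/2 + a


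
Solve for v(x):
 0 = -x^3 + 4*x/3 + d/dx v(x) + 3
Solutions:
 v(x) = C1 + x^4/4 - 2*x^2/3 - 3*x


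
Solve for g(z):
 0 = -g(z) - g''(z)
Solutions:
 g(z) = C1*sin(z) + C2*cos(z)


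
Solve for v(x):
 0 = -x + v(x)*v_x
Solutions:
 v(x) = -sqrt(C1 + x^2)
 v(x) = sqrt(C1 + x^2)


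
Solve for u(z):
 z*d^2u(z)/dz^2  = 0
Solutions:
 u(z) = C1 + C2*z


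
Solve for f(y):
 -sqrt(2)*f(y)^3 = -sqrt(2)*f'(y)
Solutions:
 f(y) = -sqrt(2)*sqrt(-1/(C1 + y))/2
 f(y) = sqrt(2)*sqrt(-1/(C1 + y))/2


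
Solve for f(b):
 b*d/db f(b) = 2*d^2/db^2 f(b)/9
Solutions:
 f(b) = C1 + C2*erfi(3*b/2)


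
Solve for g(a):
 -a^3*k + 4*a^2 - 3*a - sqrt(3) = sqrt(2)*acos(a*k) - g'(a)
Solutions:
 g(a) = C1 + a^4*k/4 - 4*a^3/3 + 3*a^2/2 + sqrt(3)*a + sqrt(2)*Piecewise((a*acos(a*k) - sqrt(-a^2*k^2 + 1)/k, Ne(k, 0)), (pi*a/2, True))


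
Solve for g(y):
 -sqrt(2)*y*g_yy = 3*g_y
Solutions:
 g(y) = C1 + C2*y^(1 - 3*sqrt(2)/2)


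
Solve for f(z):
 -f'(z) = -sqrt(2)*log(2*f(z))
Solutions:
 -sqrt(2)*Integral(1/(log(_y) + log(2)), (_y, f(z)))/2 = C1 - z


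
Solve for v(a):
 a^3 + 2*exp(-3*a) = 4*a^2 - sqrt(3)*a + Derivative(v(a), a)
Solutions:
 v(a) = C1 + a^4/4 - 4*a^3/3 + sqrt(3)*a^2/2 - 2*exp(-3*a)/3


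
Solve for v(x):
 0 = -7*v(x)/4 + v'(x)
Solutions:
 v(x) = C1*exp(7*x/4)


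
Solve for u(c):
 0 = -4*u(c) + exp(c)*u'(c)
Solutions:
 u(c) = C1*exp(-4*exp(-c))


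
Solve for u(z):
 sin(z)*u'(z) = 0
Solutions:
 u(z) = C1


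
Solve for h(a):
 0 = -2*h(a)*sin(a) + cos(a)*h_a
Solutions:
 h(a) = C1/cos(a)^2


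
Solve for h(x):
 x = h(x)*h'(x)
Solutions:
 h(x) = -sqrt(C1 + x^2)
 h(x) = sqrt(C1 + x^2)


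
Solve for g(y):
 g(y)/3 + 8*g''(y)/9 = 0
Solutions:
 g(y) = C1*sin(sqrt(6)*y/4) + C2*cos(sqrt(6)*y/4)


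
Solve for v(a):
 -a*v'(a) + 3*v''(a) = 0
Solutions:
 v(a) = C1 + C2*erfi(sqrt(6)*a/6)


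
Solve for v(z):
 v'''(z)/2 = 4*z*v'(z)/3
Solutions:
 v(z) = C1 + Integral(C2*airyai(2*3^(2/3)*z/3) + C3*airybi(2*3^(2/3)*z/3), z)


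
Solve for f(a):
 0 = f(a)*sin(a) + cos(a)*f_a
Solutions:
 f(a) = C1*cos(a)


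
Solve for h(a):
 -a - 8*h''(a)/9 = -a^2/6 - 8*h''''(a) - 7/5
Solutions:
 h(a) = C1 + C2*a + C3*exp(-a/3) + C4*exp(a/3) + a^4/64 - 3*a^3/16 + 99*a^2/40


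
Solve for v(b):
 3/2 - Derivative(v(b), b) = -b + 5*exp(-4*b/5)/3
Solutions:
 v(b) = C1 + b^2/2 + 3*b/2 + 25*exp(-4*b/5)/12


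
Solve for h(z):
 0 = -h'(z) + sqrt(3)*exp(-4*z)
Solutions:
 h(z) = C1 - sqrt(3)*exp(-4*z)/4


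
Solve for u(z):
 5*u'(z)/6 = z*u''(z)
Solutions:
 u(z) = C1 + C2*z^(11/6)


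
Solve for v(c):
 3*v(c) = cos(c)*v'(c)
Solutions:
 v(c) = C1*(sin(c) + 1)^(3/2)/(sin(c) - 1)^(3/2)


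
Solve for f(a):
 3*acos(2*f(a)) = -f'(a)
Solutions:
 Integral(1/acos(2*_y), (_y, f(a))) = C1 - 3*a


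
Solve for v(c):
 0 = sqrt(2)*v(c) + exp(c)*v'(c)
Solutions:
 v(c) = C1*exp(sqrt(2)*exp(-c))


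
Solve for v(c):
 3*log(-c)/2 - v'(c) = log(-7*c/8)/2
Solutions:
 v(c) = C1 + c*log(-c) + c*(-log(7) - 1 + log(2) + log(14)/2)


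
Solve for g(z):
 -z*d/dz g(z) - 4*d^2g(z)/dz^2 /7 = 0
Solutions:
 g(z) = C1 + C2*erf(sqrt(14)*z/4)


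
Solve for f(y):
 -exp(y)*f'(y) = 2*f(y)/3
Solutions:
 f(y) = C1*exp(2*exp(-y)/3)


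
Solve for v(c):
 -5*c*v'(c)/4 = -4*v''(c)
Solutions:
 v(c) = C1 + C2*erfi(sqrt(10)*c/8)


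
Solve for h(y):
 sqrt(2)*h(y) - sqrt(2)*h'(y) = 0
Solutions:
 h(y) = C1*exp(y)


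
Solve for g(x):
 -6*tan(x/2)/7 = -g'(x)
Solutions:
 g(x) = C1 - 12*log(cos(x/2))/7


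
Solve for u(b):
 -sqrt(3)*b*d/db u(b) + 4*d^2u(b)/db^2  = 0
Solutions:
 u(b) = C1 + C2*erfi(sqrt(2)*3^(1/4)*b/4)


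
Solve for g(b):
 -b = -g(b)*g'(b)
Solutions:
 g(b) = -sqrt(C1 + b^2)
 g(b) = sqrt(C1 + b^2)


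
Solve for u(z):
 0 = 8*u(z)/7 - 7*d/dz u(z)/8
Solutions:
 u(z) = C1*exp(64*z/49)


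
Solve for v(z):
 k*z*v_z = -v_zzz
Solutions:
 v(z) = C1 + Integral(C2*airyai(z*(-k)^(1/3)) + C3*airybi(z*(-k)^(1/3)), z)


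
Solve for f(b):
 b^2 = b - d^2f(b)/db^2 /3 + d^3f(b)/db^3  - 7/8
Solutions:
 f(b) = C1 + C2*b + C3*exp(b/3) - b^4/4 - 5*b^3/2 - 381*b^2/16


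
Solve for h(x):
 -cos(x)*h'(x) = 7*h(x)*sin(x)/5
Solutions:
 h(x) = C1*cos(x)^(7/5)


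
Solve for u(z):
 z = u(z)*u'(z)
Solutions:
 u(z) = -sqrt(C1 + z^2)
 u(z) = sqrt(C1 + z^2)


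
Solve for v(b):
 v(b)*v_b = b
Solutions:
 v(b) = -sqrt(C1 + b^2)
 v(b) = sqrt(C1 + b^2)


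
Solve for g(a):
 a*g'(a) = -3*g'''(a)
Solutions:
 g(a) = C1 + Integral(C2*airyai(-3^(2/3)*a/3) + C3*airybi(-3^(2/3)*a/3), a)


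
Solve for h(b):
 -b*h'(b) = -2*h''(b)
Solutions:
 h(b) = C1 + C2*erfi(b/2)


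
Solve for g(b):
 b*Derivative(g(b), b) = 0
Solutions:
 g(b) = C1


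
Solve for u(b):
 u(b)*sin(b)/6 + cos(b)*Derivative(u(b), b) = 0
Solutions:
 u(b) = C1*cos(b)^(1/6)


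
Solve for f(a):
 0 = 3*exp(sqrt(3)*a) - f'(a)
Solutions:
 f(a) = C1 + sqrt(3)*exp(sqrt(3)*a)


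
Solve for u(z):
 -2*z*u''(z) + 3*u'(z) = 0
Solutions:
 u(z) = C1 + C2*z^(5/2)


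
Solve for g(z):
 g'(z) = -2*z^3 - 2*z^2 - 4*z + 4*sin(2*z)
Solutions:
 g(z) = C1 - z^4/2 - 2*z^3/3 - 2*z^2 - 2*cos(2*z)


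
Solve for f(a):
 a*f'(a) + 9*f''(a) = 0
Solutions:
 f(a) = C1 + C2*erf(sqrt(2)*a/6)


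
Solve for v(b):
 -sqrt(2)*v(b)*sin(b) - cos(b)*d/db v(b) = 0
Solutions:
 v(b) = C1*cos(b)^(sqrt(2))


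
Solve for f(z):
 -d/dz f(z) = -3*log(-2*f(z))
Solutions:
 -Integral(1/(log(-_y) + log(2)), (_y, f(z)))/3 = C1 - z


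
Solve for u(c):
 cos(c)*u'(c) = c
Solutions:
 u(c) = C1 + Integral(c/cos(c), c)


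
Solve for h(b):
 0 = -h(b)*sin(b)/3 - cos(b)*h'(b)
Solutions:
 h(b) = C1*cos(b)^(1/3)


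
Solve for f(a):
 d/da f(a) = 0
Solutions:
 f(a) = C1


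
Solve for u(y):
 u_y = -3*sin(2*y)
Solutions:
 u(y) = C1 + 3*cos(2*y)/2


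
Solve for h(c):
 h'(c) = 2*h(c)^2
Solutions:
 h(c) = -1/(C1 + 2*c)


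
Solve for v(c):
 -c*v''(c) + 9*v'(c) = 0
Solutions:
 v(c) = C1 + C2*c^10


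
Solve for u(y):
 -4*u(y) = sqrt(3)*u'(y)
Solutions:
 u(y) = C1*exp(-4*sqrt(3)*y/3)


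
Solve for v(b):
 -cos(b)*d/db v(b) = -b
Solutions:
 v(b) = C1 + Integral(b/cos(b), b)


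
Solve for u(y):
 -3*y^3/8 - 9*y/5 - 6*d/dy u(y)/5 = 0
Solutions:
 u(y) = C1 - 5*y^4/64 - 3*y^2/4


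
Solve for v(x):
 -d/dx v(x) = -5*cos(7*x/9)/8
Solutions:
 v(x) = C1 + 45*sin(7*x/9)/56


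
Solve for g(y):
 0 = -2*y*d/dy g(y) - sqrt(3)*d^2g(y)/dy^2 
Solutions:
 g(y) = C1 + C2*erf(3^(3/4)*y/3)


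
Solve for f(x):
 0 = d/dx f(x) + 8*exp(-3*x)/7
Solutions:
 f(x) = C1 + 8*exp(-3*x)/21


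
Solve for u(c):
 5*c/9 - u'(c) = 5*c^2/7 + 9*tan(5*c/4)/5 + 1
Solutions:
 u(c) = C1 - 5*c^3/21 + 5*c^2/18 - c + 36*log(cos(5*c/4))/25


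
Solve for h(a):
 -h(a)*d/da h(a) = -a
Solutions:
 h(a) = -sqrt(C1 + a^2)
 h(a) = sqrt(C1 + a^2)


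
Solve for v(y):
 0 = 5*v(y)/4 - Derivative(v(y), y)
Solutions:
 v(y) = C1*exp(5*y/4)


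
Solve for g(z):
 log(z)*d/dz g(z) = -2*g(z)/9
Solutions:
 g(z) = C1*exp(-2*li(z)/9)


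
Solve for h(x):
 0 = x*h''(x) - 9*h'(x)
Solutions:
 h(x) = C1 + C2*x^10


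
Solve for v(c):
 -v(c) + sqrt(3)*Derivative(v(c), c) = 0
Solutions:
 v(c) = C1*exp(sqrt(3)*c/3)


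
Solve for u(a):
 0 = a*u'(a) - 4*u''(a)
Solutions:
 u(a) = C1 + C2*erfi(sqrt(2)*a/4)


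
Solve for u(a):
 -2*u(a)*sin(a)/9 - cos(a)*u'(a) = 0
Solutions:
 u(a) = C1*cos(a)^(2/9)


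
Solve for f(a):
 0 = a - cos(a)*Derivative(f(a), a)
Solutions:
 f(a) = C1 + Integral(a/cos(a), a)


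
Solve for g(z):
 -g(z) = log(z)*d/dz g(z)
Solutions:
 g(z) = C1*exp(-li(z))


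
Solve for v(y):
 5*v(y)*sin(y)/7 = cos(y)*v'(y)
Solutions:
 v(y) = C1/cos(y)^(5/7)


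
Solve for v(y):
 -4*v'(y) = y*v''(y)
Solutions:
 v(y) = C1 + C2/y^3


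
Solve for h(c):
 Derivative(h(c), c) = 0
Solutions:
 h(c) = C1


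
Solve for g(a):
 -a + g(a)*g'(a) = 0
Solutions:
 g(a) = -sqrt(C1 + a^2)
 g(a) = sqrt(C1 + a^2)


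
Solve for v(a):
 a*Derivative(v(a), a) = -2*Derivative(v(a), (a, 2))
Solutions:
 v(a) = C1 + C2*erf(a/2)


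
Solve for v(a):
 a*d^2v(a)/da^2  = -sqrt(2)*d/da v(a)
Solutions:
 v(a) = C1 + C2*a^(1 - sqrt(2))


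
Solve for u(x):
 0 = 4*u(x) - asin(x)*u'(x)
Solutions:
 u(x) = C1*exp(4*Integral(1/asin(x), x))


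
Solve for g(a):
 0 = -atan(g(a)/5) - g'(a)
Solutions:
 Integral(1/atan(_y/5), (_y, g(a))) = C1 - a


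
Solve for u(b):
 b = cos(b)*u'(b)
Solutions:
 u(b) = C1 + Integral(b/cos(b), b)


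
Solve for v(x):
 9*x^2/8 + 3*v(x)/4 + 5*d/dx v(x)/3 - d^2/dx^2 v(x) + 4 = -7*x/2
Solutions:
 v(x) = C1*exp(x*(5 - 2*sqrt(13))/6) + C2*exp(x*(5 + 2*sqrt(13))/6) - 3*x^2/2 + 2*x - 124/9


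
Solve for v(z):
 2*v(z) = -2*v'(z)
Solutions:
 v(z) = C1*exp(-z)


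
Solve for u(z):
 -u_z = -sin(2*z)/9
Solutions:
 u(z) = C1 - cos(2*z)/18


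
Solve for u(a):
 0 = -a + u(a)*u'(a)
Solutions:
 u(a) = -sqrt(C1 + a^2)
 u(a) = sqrt(C1 + a^2)


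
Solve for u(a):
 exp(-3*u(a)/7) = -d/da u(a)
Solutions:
 u(a) = 7*log(C1 - 3*a/7)/3
 u(a) = 7*log(7^(2/3)*(-3^(1/3) - 3^(5/6)*I)*(C1 - a)^(1/3)/14)
 u(a) = 7*log(7^(2/3)*(-3^(1/3) + 3^(5/6)*I)*(C1 - a)^(1/3)/14)


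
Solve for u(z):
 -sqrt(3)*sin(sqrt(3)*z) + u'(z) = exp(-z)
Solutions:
 u(z) = C1 - cos(sqrt(3)*z) - exp(-z)


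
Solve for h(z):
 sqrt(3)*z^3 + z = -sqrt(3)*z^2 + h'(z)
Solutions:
 h(z) = C1 + sqrt(3)*z^4/4 + sqrt(3)*z^3/3 + z^2/2


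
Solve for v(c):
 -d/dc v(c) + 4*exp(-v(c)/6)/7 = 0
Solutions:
 v(c) = 6*log(C1 + 2*c/21)


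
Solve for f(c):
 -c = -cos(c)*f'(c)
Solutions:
 f(c) = C1 + Integral(c/cos(c), c)


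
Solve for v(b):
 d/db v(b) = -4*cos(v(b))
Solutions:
 v(b) = pi - asin((C1 + exp(8*b))/(C1 - exp(8*b)))
 v(b) = asin((C1 + exp(8*b))/(C1 - exp(8*b)))


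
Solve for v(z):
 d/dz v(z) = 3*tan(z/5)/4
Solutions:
 v(z) = C1 - 15*log(cos(z/5))/4


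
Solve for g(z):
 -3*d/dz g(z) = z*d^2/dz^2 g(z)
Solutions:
 g(z) = C1 + C2/z^2


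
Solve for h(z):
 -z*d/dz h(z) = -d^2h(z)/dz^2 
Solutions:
 h(z) = C1 + C2*erfi(sqrt(2)*z/2)


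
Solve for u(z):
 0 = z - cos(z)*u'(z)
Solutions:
 u(z) = C1 + Integral(z/cos(z), z)


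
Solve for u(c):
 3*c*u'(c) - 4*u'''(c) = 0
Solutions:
 u(c) = C1 + Integral(C2*airyai(6^(1/3)*c/2) + C3*airybi(6^(1/3)*c/2), c)


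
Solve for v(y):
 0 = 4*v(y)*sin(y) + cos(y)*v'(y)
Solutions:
 v(y) = C1*cos(y)^4


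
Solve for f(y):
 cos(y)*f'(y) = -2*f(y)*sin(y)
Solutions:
 f(y) = C1*cos(y)^2


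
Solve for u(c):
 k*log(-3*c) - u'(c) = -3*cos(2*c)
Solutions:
 u(c) = C1 + c*k*(log(-c) - 1) + c*k*log(3) + 3*sin(2*c)/2


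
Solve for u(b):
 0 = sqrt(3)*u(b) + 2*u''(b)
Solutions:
 u(b) = C1*sin(sqrt(2)*3^(1/4)*b/2) + C2*cos(sqrt(2)*3^(1/4)*b/2)


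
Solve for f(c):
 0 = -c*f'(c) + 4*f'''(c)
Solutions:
 f(c) = C1 + Integral(C2*airyai(2^(1/3)*c/2) + C3*airybi(2^(1/3)*c/2), c)


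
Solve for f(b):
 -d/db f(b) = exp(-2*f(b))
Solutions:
 f(b) = log(-sqrt(C1 - 2*b))
 f(b) = log(C1 - 2*b)/2


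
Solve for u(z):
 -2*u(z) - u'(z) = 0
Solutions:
 u(z) = C1*exp(-2*z)


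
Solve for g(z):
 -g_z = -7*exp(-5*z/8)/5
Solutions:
 g(z) = C1 - 56*exp(-5*z/8)/25


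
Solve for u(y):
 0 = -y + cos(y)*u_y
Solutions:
 u(y) = C1 + Integral(y/cos(y), y)


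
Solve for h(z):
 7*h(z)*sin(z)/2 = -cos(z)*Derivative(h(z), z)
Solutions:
 h(z) = C1*cos(z)^(7/2)


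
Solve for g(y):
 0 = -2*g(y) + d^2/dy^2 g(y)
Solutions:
 g(y) = C1*exp(-sqrt(2)*y) + C2*exp(sqrt(2)*y)


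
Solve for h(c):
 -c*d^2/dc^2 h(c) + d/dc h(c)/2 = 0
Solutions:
 h(c) = C1 + C2*c^(3/2)


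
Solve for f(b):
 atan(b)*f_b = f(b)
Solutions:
 f(b) = C1*exp(Integral(1/atan(b), b))


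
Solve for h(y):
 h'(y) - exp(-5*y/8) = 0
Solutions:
 h(y) = C1 - 8*exp(-5*y/8)/5


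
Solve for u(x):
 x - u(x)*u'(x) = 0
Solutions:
 u(x) = -sqrt(C1 + x^2)
 u(x) = sqrt(C1 + x^2)


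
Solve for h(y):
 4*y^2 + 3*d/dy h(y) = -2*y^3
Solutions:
 h(y) = C1 - y^4/6 - 4*y^3/9


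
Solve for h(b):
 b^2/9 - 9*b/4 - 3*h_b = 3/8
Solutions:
 h(b) = C1 + b^3/81 - 3*b^2/8 - b/8


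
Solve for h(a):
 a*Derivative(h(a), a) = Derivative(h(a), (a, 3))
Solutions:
 h(a) = C1 + Integral(C2*airyai(a) + C3*airybi(a), a)


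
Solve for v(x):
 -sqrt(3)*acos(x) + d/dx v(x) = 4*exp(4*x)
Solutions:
 v(x) = C1 + sqrt(3)*(x*acos(x) - sqrt(1 - x^2)) + exp(4*x)


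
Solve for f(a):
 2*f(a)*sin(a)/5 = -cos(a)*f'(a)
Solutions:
 f(a) = C1*cos(a)^(2/5)


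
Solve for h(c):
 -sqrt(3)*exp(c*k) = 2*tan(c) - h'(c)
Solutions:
 h(c) = C1 + sqrt(3)*Piecewise((exp(c*k)/k, Ne(k, 0)), (c, True)) - 2*log(cos(c))


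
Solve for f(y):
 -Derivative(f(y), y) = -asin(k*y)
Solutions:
 f(y) = C1 + Piecewise((y*asin(k*y) + sqrt(-k^2*y^2 + 1)/k, Ne(k, 0)), (0, True))


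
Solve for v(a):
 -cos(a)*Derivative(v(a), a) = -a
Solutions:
 v(a) = C1 + Integral(a/cos(a), a)


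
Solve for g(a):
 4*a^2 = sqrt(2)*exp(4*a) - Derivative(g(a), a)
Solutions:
 g(a) = C1 - 4*a^3/3 + sqrt(2)*exp(4*a)/4


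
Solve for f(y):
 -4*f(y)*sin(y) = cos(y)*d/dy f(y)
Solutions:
 f(y) = C1*cos(y)^4


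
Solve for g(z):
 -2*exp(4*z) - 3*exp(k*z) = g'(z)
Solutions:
 g(z) = C1 - exp(4*z)/2 - 3*exp(k*z)/k


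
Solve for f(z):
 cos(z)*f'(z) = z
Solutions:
 f(z) = C1 + Integral(z/cos(z), z)


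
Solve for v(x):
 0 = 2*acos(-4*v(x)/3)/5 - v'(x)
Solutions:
 Integral(1/acos(-4*_y/3), (_y, v(x))) = C1 + 2*x/5


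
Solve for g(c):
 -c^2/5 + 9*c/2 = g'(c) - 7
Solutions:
 g(c) = C1 - c^3/15 + 9*c^2/4 + 7*c


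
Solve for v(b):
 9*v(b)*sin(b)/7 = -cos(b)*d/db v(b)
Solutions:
 v(b) = C1*cos(b)^(9/7)


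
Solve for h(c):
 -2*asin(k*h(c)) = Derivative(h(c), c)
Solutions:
 Integral(1/asin(_y*k), (_y, h(c))) = C1 - 2*c


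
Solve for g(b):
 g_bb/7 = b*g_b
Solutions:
 g(b) = C1 + C2*erfi(sqrt(14)*b/2)


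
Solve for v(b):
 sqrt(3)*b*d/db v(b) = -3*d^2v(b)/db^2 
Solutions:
 v(b) = C1 + C2*erf(sqrt(2)*3^(3/4)*b/6)


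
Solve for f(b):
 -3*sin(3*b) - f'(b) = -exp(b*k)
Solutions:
 f(b) = C1 + cos(3*b) + exp(b*k)/k


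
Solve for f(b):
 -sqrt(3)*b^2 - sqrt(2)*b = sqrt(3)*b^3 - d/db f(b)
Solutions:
 f(b) = C1 + sqrt(3)*b^4/4 + sqrt(3)*b^3/3 + sqrt(2)*b^2/2


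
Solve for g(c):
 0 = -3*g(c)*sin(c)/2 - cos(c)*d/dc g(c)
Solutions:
 g(c) = C1*cos(c)^(3/2)


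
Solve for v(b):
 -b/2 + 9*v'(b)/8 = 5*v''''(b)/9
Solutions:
 v(b) = C1 + C4*exp(3*3^(1/3)*5^(2/3)*b/10) + 2*b^2/9 + (C2*sin(3*3^(5/6)*5^(2/3)*b/20) + C3*cos(3*3^(5/6)*5^(2/3)*b/20))*exp(-3*3^(1/3)*5^(2/3)*b/20)


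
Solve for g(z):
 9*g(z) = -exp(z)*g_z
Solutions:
 g(z) = C1*exp(9*exp(-z))


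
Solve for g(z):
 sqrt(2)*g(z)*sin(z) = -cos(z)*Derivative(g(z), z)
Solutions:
 g(z) = C1*cos(z)^(sqrt(2))


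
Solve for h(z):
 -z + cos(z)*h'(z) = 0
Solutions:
 h(z) = C1 + Integral(z/cos(z), z)


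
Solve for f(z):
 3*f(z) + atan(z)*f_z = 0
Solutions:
 f(z) = C1*exp(-3*Integral(1/atan(z), z))


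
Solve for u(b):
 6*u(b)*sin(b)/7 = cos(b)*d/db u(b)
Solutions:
 u(b) = C1/cos(b)^(6/7)


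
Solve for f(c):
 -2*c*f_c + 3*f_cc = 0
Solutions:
 f(c) = C1 + C2*erfi(sqrt(3)*c/3)


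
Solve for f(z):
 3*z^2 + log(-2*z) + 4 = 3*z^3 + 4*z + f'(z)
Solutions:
 f(z) = C1 - 3*z^4/4 + z^3 - 2*z^2 + z*log(-z) + z*(log(2) + 3)


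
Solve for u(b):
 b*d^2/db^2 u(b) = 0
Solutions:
 u(b) = C1 + C2*b


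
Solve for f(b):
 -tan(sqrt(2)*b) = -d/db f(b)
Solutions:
 f(b) = C1 - sqrt(2)*log(cos(sqrt(2)*b))/2


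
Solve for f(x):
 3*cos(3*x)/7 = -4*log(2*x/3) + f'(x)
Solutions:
 f(x) = C1 + 4*x*log(x) - 4*x*log(3) - 4*x + 4*x*log(2) + sin(3*x)/7


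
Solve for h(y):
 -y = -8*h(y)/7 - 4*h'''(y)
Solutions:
 h(y) = C3*exp(-2^(1/3)*7^(2/3)*y/7) + 7*y/8 + (C1*sin(2^(1/3)*sqrt(3)*7^(2/3)*y/14) + C2*cos(2^(1/3)*sqrt(3)*7^(2/3)*y/14))*exp(2^(1/3)*7^(2/3)*y/14)


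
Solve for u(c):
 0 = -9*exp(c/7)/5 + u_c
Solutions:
 u(c) = C1 + 63*exp(c/7)/5


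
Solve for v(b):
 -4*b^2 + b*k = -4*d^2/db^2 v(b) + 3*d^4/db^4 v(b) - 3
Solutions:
 v(b) = C1 + C2*b + C3*exp(-2*sqrt(3)*b/3) + C4*exp(2*sqrt(3)*b/3) + b^4/12 - b^3*k/24 + 3*b^2/8


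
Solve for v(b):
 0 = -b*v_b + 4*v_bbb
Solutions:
 v(b) = C1 + Integral(C2*airyai(2^(1/3)*b/2) + C3*airybi(2^(1/3)*b/2), b)


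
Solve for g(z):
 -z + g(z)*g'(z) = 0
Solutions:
 g(z) = -sqrt(C1 + z^2)
 g(z) = sqrt(C1 + z^2)


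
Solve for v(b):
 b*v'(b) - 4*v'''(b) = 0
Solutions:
 v(b) = C1 + Integral(C2*airyai(2^(1/3)*b/2) + C3*airybi(2^(1/3)*b/2), b)


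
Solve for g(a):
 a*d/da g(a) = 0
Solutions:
 g(a) = C1


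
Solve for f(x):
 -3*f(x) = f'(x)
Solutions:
 f(x) = C1*exp(-3*x)


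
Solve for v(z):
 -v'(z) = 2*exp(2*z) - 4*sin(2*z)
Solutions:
 v(z) = C1 - exp(2*z) - 2*cos(2*z)


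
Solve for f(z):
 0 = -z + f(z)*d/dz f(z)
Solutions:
 f(z) = -sqrt(C1 + z^2)
 f(z) = sqrt(C1 + z^2)


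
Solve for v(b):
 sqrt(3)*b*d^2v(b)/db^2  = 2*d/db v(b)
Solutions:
 v(b) = C1 + C2*b^(1 + 2*sqrt(3)/3)


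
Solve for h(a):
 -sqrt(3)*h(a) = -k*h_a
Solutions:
 h(a) = C1*exp(sqrt(3)*a/k)


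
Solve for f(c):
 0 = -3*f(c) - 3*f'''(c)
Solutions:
 f(c) = C3*exp(-c) + (C1*sin(sqrt(3)*c/2) + C2*cos(sqrt(3)*c/2))*exp(c/2)


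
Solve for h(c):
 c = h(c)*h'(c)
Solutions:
 h(c) = -sqrt(C1 + c^2)
 h(c) = sqrt(C1 + c^2)


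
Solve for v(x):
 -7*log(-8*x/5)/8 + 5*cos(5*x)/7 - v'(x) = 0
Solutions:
 v(x) = C1 - 7*x*log(-x)/8 - 21*x*log(2)/8 + 7*x/8 + 7*x*log(5)/8 + sin(5*x)/7


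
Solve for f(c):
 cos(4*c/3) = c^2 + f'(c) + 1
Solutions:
 f(c) = C1 - c^3/3 - c + 3*sin(4*c/3)/4


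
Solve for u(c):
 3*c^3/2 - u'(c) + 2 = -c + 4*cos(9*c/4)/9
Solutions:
 u(c) = C1 + 3*c^4/8 + c^2/2 + 2*c - 16*sin(9*c/4)/81


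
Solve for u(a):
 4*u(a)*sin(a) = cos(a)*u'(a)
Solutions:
 u(a) = C1/cos(a)^4


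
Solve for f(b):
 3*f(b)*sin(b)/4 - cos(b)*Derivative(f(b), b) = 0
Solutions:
 f(b) = C1/cos(b)^(3/4)


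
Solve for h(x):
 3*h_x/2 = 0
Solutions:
 h(x) = C1


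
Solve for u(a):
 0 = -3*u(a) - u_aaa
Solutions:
 u(a) = C3*exp(-3^(1/3)*a) + (C1*sin(3^(5/6)*a/2) + C2*cos(3^(5/6)*a/2))*exp(3^(1/3)*a/2)


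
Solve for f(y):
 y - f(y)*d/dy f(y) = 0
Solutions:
 f(y) = -sqrt(C1 + y^2)
 f(y) = sqrt(C1 + y^2)


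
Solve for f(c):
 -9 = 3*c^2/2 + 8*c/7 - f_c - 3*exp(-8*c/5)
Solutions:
 f(c) = C1 + c^3/2 + 4*c^2/7 + 9*c + 15*exp(-8*c/5)/8


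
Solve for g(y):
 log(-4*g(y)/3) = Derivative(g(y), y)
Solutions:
 -Integral(1/(log(-_y) - log(3) + 2*log(2)), (_y, g(y))) = C1 - y


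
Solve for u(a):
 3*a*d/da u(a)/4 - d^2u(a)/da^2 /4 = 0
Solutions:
 u(a) = C1 + C2*erfi(sqrt(6)*a/2)


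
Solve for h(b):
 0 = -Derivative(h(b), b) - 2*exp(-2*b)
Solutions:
 h(b) = C1 + exp(-2*b)


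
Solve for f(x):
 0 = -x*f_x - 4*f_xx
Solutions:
 f(x) = C1 + C2*erf(sqrt(2)*x/4)


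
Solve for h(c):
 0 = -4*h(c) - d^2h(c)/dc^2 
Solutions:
 h(c) = C1*sin(2*c) + C2*cos(2*c)


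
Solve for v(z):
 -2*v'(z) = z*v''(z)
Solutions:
 v(z) = C1 + C2/z


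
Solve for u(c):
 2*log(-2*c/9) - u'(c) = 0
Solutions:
 u(c) = C1 + 2*c*log(-c) + 2*c*(-2*log(3) - 1 + log(2))


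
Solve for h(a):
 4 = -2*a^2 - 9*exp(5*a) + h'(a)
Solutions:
 h(a) = C1 + 2*a^3/3 + 4*a + 9*exp(5*a)/5


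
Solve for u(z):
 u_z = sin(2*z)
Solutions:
 u(z) = C1 - cos(2*z)/2


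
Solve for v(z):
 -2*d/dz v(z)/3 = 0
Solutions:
 v(z) = C1


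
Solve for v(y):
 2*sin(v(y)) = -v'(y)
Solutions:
 v(y) = -acos((-C1 - exp(4*y))/(C1 - exp(4*y))) + 2*pi
 v(y) = acos((-C1 - exp(4*y))/(C1 - exp(4*y)))


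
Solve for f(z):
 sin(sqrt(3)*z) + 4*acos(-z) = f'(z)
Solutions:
 f(z) = C1 + 4*z*acos(-z) + 4*sqrt(1 - z^2) - sqrt(3)*cos(sqrt(3)*z)/3


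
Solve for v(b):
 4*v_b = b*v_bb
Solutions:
 v(b) = C1 + C2*b^5


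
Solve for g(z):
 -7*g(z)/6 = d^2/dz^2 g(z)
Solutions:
 g(z) = C1*sin(sqrt(42)*z/6) + C2*cos(sqrt(42)*z/6)


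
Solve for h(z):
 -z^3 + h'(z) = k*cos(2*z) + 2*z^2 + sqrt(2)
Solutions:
 h(z) = C1 + k*sin(2*z)/2 + z^4/4 + 2*z^3/3 + sqrt(2)*z


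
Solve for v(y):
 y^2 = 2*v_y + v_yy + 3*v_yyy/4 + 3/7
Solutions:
 v(y) = C1 + y^3/6 - y^2/4 - 19*y/56 + (C2*sin(2*sqrt(5)*y/3) + C3*cos(2*sqrt(5)*y/3))*exp(-2*y/3)


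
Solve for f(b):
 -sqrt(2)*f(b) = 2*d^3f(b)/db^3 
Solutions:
 f(b) = C3*exp(-2^(5/6)*b/2) + (C1*sin(2^(5/6)*sqrt(3)*b/4) + C2*cos(2^(5/6)*sqrt(3)*b/4))*exp(2^(5/6)*b/4)


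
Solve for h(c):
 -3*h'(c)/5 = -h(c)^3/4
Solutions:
 h(c) = -sqrt(6)*sqrt(-1/(C1 + 5*c))
 h(c) = sqrt(6)*sqrt(-1/(C1 + 5*c))


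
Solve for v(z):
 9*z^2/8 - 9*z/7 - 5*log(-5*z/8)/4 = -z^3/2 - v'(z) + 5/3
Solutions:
 v(z) = C1 - z^4/8 - 3*z^3/8 + 9*z^2/14 + 5*z*log(-z)/4 + 5*z*(-9*log(2) + 1 + 3*log(5))/12


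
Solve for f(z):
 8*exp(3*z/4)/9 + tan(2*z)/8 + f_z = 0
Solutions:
 f(z) = C1 - 32*exp(3*z/4)/27 + log(cos(2*z))/16


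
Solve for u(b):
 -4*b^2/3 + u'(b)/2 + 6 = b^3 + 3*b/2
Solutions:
 u(b) = C1 + b^4/2 + 8*b^3/9 + 3*b^2/2 - 12*b


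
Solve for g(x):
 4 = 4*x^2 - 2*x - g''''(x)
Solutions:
 g(x) = C1 + C2*x + C3*x^2 + C4*x^3 + x^6/90 - x^5/60 - x^4/6


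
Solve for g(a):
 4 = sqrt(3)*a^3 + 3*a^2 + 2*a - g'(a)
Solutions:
 g(a) = C1 + sqrt(3)*a^4/4 + a^3 + a^2 - 4*a


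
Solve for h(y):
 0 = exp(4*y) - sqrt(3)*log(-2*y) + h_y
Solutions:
 h(y) = C1 + sqrt(3)*y*log(-y) + sqrt(3)*y*(-1 + log(2)) - exp(4*y)/4


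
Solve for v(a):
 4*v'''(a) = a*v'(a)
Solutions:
 v(a) = C1 + Integral(C2*airyai(2^(1/3)*a/2) + C3*airybi(2^(1/3)*a/2), a)


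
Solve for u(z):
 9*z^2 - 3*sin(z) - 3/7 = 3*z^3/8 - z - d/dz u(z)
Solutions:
 u(z) = C1 + 3*z^4/32 - 3*z^3 - z^2/2 + 3*z/7 - 3*cos(z)


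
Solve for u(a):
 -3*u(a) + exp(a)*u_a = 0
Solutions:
 u(a) = C1*exp(-3*exp(-a))


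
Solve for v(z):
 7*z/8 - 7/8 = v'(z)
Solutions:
 v(z) = C1 + 7*z^2/16 - 7*z/8


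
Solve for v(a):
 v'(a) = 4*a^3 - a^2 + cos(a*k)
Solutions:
 v(a) = C1 + a^4 - a^3/3 + sin(a*k)/k


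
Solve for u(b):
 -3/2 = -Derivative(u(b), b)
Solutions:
 u(b) = C1 + 3*b/2


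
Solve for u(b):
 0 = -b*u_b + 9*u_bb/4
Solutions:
 u(b) = C1 + C2*erfi(sqrt(2)*b/3)


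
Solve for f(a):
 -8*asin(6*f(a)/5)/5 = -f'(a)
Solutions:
 Integral(1/asin(6*_y/5), (_y, f(a))) = C1 + 8*a/5


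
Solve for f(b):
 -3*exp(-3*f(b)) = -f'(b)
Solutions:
 f(b) = log(C1 + 9*b)/3
 f(b) = log((-3^(1/3) - 3^(5/6)*I)*(C1 + 3*b)^(1/3)/2)
 f(b) = log((-3^(1/3) + 3^(5/6)*I)*(C1 + 3*b)^(1/3)/2)


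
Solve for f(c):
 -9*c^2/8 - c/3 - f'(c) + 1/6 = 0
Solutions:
 f(c) = C1 - 3*c^3/8 - c^2/6 + c/6


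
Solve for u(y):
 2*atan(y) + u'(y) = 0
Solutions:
 u(y) = C1 - 2*y*atan(y) + log(y^2 + 1)


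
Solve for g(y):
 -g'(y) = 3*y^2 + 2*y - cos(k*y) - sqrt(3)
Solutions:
 g(y) = C1 - y^3 - y^2 + sqrt(3)*y + sin(k*y)/k


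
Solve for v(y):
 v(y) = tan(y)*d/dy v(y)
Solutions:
 v(y) = C1*sin(y)


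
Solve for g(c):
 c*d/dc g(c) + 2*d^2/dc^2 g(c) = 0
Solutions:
 g(c) = C1 + C2*erf(c/2)


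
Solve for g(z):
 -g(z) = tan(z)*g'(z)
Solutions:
 g(z) = C1/sin(z)


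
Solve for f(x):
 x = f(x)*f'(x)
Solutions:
 f(x) = -sqrt(C1 + x^2)
 f(x) = sqrt(C1 + x^2)


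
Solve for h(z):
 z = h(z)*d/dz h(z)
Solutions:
 h(z) = -sqrt(C1 + z^2)
 h(z) = sqrt(C1 + z^2)


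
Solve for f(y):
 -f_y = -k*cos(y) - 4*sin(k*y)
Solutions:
 f(y) = C1 + k*sin(y) - 4*cos(k*y)/k


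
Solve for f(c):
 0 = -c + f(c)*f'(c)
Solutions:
 f(c) = -sqrt(C1 + c^2)
 f(c) = sqrt(C1 + c^2)


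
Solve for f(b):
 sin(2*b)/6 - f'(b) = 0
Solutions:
 f(b) = C1 - cos(2*b)/12


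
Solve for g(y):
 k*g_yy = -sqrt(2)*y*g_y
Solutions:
 g(y) = C1 + C2*sqrt(k)*erf(2^(3/4)*y*sqrt(1/k)/2)


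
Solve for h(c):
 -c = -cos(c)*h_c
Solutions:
 h(c) = C1 + Integral(c/cos(c), c)


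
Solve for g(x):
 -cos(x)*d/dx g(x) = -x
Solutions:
 g(x) = C1 + Integral(x/cos(x), x)


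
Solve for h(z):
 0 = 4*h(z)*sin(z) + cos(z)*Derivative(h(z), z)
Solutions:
 h(z) = C1*cos(z)^4


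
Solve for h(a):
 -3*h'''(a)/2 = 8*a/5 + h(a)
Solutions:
 h(a) = C3*exp(-2^(1/3)*3^(2/3)*a/3) - 8*a/5 + (C1*sin(2^(1/3)*3^(1/6)*a/2) + C2*cos(2^(1/3)*3^(1/6)*a/2))*exp(2^(1/3)*3^(2/3)*a/6)


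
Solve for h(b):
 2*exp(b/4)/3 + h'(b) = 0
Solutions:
 h(b) = C1 - 8*exp(b/4)/3


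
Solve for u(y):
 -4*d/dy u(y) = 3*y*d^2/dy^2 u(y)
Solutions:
 u(y) = C1 + C2/y^(1/3)


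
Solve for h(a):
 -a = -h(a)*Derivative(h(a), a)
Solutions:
 h(a) = -sqrt(C1 + a^2)
 h(a) = sqrt(C1 + a^2)


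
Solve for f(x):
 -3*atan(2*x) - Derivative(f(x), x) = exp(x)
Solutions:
 f(x) = C1 - 3*x*atan(2*x) - exp(x) + 3*log(4*x^2 + 1)/4


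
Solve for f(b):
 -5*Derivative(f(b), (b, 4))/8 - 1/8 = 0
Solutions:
 f(b) = C1 + C2*b + C3*b^2 + C4*b^3 - b^4/120


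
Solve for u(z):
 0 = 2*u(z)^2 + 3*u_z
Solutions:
 u(z) = 3/(C1 + 2*z)


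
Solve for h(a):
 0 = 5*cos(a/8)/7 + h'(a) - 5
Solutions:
 h(a) = C1 + 5*a - 40*sin(a/8)/7


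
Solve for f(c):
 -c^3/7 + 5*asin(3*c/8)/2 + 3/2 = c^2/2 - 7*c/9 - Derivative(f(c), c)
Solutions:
 f(c) = C1 + c^4/28 + c^3/6 - 7*c^2/18 - 5*c*asin(3*c/8)/2 - 3*c/2 - 5*sqrt(64 - 9*c^2)/6


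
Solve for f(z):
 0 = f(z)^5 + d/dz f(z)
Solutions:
 f(z) = -I*(1/(C1 + 4*z))^(1/4)
 f(z) = I*(1/(C1 + 4*z))^(1/4)
 f(z) = -(1/(C1 + 4*z))^(1/4)
 f(z) = (1/(C1 + 4*z))^(1/4)


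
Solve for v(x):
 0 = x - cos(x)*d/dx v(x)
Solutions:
 v(x) = C1 + Integral(x/cos(x), x)


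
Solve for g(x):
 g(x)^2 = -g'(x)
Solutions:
 g(x) = 1/(C1 + x)


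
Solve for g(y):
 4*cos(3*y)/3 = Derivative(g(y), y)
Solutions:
 g(y) = C1 + 4*sin(3*y)/9


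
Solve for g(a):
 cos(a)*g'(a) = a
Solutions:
 g(a) = C1 + Integral(a/cos(a), a)


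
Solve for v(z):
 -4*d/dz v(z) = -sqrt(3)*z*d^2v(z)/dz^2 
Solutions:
 v(z) = C1 + C2*z^(1 + 4*sqrt(3)/3)


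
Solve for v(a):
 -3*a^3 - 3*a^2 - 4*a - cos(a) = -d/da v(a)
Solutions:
 v(a) = C1 + 3*a^4/4 + a^3 + 2*a^2 + sin(a)


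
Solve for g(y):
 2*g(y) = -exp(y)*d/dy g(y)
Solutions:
 g(y) = C1*exp(2*exp(-y))


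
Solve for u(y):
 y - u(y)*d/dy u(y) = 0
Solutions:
 u(y) = -sqrt(C1 + y^2)
 u(y) = sqrt(C1 + y^2)


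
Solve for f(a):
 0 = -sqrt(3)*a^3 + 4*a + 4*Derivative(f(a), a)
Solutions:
 f(a) = C1 + sqrt(3)*a^4/16 - a^2/2


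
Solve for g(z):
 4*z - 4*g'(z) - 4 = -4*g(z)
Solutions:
 g(z) = C1*exp(z) - z


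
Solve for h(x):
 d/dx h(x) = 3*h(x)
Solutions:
 h(x) = C1*exp(3*x)


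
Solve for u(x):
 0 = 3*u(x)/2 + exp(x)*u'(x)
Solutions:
 u(x) = C1*exp(3*exp(-x)/2)


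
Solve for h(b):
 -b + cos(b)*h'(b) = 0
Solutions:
 h(b) = C1 + Integral(b/cos(b), b)


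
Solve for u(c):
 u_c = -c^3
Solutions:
 u(c) = C1 - c^4/4


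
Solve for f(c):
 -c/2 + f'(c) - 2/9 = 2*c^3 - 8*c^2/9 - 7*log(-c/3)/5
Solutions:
 f(c) = C1 + c^4/2 - 8*c^3/27 + c^2/4 - 7*c*log(-c)/5 + c*(63*log(3) + 73)/45


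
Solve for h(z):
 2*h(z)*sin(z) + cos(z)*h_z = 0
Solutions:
 h(z) = C1*cos(z)^2


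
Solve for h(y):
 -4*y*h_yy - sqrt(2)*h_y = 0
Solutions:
 h(y) = C1 + C2*y^(1 - sqrt(2)/4)


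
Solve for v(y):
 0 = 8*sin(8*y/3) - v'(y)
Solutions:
 v(y) = C1 - 3*cos(8*y/3)


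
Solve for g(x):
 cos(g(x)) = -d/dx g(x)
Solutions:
 g(x) = pi - asin((C1 + exp(2*x))/(C1 - exp(2*x)))
 g(x) = asin((C1 + exp(2*x))/(C1 - exp(2*x)))


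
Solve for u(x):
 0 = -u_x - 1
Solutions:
 u(x) = C1 - x


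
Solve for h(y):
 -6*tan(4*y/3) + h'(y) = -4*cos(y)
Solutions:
 h(y) = C1 - 9*log(cos(4*y/3))/2 - 4*sin(y)


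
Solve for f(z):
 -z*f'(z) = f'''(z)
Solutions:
 f(z) = C1 + Integral(C2*airyai(-z) + C3*airybi(-z), z)


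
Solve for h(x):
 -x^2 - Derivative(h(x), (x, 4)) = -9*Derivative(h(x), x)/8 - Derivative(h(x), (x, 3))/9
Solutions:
 h(x) = C1 + C2*exp(x*(-2^(2/3)*(243*sqrt(531537) + 177163)^(1/3) - 8*2^(1/3)/(243*sqrt(531537) + 177163)^(1/3) + 8)/216)*sin(2^(1/3)*sqrt(3)*x*(-2^(1/3)*(243*sqrt(531537) + 177163)^(1/3) + 8/(243*sqrt(531537) + 177163)^(1/3))/216) + C3*exp(x*(-2^(2/3)*(243*sqrt(531537) + 177163)^(1/3) - 8*2^(1/3)/(243*sqrt(531537) + 177163)^(1/3) + 8)/216)*cos(2^(1/3)*sqrt(3)*x*(-2^(1/3)*(243*sqrt(531537) + 177163)^(1/3) + 8/(243*sqrt(531537) + 177163)^(1/3))/216) + C4*exp(x*(8*2^(1/3)/(243*sqrt(531537) + 177163)^(1/3) + 4 + 2^(2/3)*(243*sqrt(531537) + 177163)^(1/3))/108) + 8*x^3/27 - 128*x/729


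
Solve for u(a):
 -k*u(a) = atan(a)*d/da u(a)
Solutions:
 u(a) = C1*exp(-k*Integral(1/atan(a), a))


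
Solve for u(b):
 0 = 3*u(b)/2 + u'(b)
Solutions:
 u(b) = C1*exp(-3*b/2)


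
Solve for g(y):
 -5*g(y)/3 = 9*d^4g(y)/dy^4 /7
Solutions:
 g(y) = (C1*sin(105^(1/4)*sqrt(2)*y/6) + C2*cos(105^(1/4)*sqrt(2)*y/6))*exp(-105^(1/4)*sqrt(2)*y/6) + (C3*sin(105^(1/4)*sqrt(2)*y/6) + C4*cos(105^(1/4)*sqrt(2)*y/6))*exp(105^(1/4)*sqrt(2)*y/6)
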